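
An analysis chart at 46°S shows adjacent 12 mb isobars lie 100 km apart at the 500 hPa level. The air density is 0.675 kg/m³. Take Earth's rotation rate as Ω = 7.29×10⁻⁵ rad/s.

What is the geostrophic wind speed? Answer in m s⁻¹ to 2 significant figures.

170 m s⁻¹

Coriolis parameter at 46°S:
f = 2Ω sin φ = 2 × 7.29×10⁻⁵ × sin 46° = 1.05×10⁻⁴ s⁻¹
Pressure gradient: |∂P/∂n| = 1200 Pa / 100000 m = 1.20×10⁻² Pa/m
Geostrophic balance (pressure-gradient force = Coriolis force):
V_g = (1/(fρ)) |∂P/∂n| = 1.20×10⁻² / (1.05×10⁻⁴ × 0.675) = 170 m/s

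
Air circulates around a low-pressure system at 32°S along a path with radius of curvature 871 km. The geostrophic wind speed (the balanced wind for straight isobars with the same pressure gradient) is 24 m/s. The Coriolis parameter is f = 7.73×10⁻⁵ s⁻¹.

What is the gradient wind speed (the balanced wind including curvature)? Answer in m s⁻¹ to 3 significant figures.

18.8 m s⁻¹

Around a low, centrifugal force acts outward with Coriolis, so pressure-gradient force balances both:
(1/ρ)|∂P/∂n| = fV + V²/R  →  V² + fR·V − fR·V_g = 0
With fR = 7.73×10⁻⁵ × 871×10³ m = 67.3 m/s:
V = [−fR + √((fR)² + 4 fR V_g)]/2 = [−67.3 + √(67.3² + 4×67.3×24)]/2 = 18.8 m/s
Subgeostrophic (V < V_g = 24 m/s), as expected around a low.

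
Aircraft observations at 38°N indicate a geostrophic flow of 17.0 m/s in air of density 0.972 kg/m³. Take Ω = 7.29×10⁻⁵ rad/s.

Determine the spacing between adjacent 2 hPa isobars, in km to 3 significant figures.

135 km

Coriolis parameter at 38°N:
f = 2Ω sin φ = 2 × 7.29×10⁻⁵ × sin 38° = 8.98×10⁻⁵ s⁻¹
Geostrophic balance rearranged: |∂P/∂n| = f ρ V_g
|∂P/∂n| = 8.98×10⁻⁵ × 0.972 × 17.0 = 1.48×10⁻³ Pa/m
Isobar spacing: Δn = ΔP/|∂P/∂n| = 200 Pa / 1.48×10⁻³ Pa/m = 134839 m ≈ 135 km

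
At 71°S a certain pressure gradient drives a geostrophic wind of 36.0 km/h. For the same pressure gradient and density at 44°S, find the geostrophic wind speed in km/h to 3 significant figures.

With the same pressure gradient and density, V_g ∝ 1/f ∝ 1/sin φ.
V₂ = V₁ · sin φ₁ / sin φ₂ = 36.0 × sin 71° / sin 44°
V₂ = 36.0 × 0.9455/0.6947 = 49.0 km/h

49.0 km/h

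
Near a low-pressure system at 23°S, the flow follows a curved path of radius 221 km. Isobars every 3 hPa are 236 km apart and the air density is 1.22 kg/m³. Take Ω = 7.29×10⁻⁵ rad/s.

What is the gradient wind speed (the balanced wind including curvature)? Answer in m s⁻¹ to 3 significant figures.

10.1 m s⁻¹

Coriolis parameter at 23°S:
f = 2Ω sin φ = 2 × 7.29×10⁻⁵ × sin 23° = 5.70×10⁻⁵ s⁻¹
Pressure gradient: |∂P/∂n| = 300 Pa / 236000 m = 1.27×10⁻³ Pa/m
Geostrophic speed: V_g = |∂P/∂n|/(fρ) = 1.27×10⁻³/(5.70×10⁻⁵ × 1.22) = 18.3 m/s
Around a low, centrifugal force acts outward with Coriolis, so pressure-gradient force balances both:
(1/ρ)|∂P/∂n| = fV + V²/R  →  V² + fR·V − fR·V_g = 0
With fR = 5.70×10⁻⁵ × 221×10³ m = 12.6 m/s:
V = [−fR + √((fR)² + 4 fR V_g)]/2 = [−12.6 + √(12.6² + 4×12.6×18.3)]/2 = 10.1 m/s
Subgeostrophic (V < V_g = 18.3 m/s), as expected around a low.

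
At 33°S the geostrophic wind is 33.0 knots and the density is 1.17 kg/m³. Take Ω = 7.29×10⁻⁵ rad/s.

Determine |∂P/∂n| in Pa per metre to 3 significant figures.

Coriolis parameter at 33°S:
f = 2Ω sin φ = 2 × 7.29×10⁻⁵ × sin 33° = 7.94×10⁻⁵ s⁻¹
Wind speed in SI: 33.0 knots = 17.0 m/s
Geostrophic balance rearranged: |∂P/∂n| = f ρ V_g
|∂P/∂n| = 7.94×10⁻⁵ × 1.17 × 17.0 = 1.58×10⁻³ Pa/m

1.58×10⁻³ Pa/m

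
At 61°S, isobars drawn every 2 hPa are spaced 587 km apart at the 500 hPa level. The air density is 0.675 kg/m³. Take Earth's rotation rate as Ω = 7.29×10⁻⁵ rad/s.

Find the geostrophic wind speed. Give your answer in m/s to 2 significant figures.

Coriolis parameter at 61°S:
f = 2Ω sin φ = 2 × 7.29×10⁻⁵ × sin 61° = 1.28×10⁻⁴ s⁻¹
Pressure gradient: |∂P/∂n| = 200 Pa / 587000 m = 3.41×10⁻⁴ Pa/m
Geostrophic balance (pressure-gradient force = Coriolis force):
V_g = (1/(fρ)) |∂P/∂n| = 3.41×10⁻⁴ / (1.28×10⁻⁴ × 0.675) = 3.96 m/s

4.0 m/s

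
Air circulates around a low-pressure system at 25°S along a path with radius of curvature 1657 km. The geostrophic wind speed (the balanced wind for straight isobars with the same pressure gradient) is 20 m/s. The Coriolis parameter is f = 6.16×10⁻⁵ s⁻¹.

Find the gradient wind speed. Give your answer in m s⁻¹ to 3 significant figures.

17.1 m s⁻¹

Around a low, centrifugal force acts outward with Coriolis, so pressure-gradient force balances both:
(1/ρ)|∂P/∂n| = fV + V²/R  →  V² + fR·V − fR·V_g = 0
With fR = 6.16×10⁻⁵ × 1657×10³ m = 102 m/s:
V = [−fR + √((fR)² + 4 fR V_g)]/2 = [−102 + √(102² + 4×102×20)]/2 = 17.1 m/s
Subgeostrophic (V < V_g = 20 m/s), as expected around a low.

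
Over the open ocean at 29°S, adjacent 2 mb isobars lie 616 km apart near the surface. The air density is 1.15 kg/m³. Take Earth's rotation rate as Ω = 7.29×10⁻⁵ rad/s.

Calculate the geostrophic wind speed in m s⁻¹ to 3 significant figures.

Coriolis parameter at 29°S:
f = 2Ω sin φ = 2 × 7.29×10⁻⁵ × sin 29° = 7.07×10⁻⁵ s⁻¹
Pressure gradient: |∂P/∂n| = 200 Pa / 616000 m = 3.25×10⁻⁴ Pa/m
Geostrophic balance (pressure-gradient force = Coriolis force):
V_g = (1/(fρ)) |∂P/∂n| = 3.25×10⁻⁴ / (7.07×10⁻⁵ × 1.15) = 3.99 m/s

3.99 m s⁻¹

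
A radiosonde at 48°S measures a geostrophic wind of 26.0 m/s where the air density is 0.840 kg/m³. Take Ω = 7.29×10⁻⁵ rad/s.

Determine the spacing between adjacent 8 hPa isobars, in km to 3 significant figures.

Coriolis parameter at 48°S:
f = 2Ω sin φ = 2 × 7.29×10⁻⁵ × sin 48° = 1.08×10⁻⁴ s⁻¹
Geostrophic balance rearranged: |∂P/∂n| = f ρ V_g
|∂P/∂n| = 1.08×10⁻⁴ × 0.840 × 26.0 = 2.37×10⁻³ Pa/m
Isobar spacing: Δn = ΔP/|∂P/∂n| = 800 Pa / 2.37×10⁻³ Pa/m = 338070 m ≈ 338 km

338 km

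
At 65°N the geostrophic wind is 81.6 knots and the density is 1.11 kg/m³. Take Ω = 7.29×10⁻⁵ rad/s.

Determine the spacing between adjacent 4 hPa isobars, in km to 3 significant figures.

Coriolis parameter at 65°N:
f = 2Ω sin φ = 2 × 7.29×10⁻⁵ × sin 65° = 1.32×10⁻⁴ s⁻¹
Wind speed in SI: 81.6 knots = 42.0 m/s
Geostrophic balance rearranged: |∂P/∂n| = f ρ V_g
|∂P/∂n| = 1.32×10⁻⁴ × 1.11 × 42.0 = 6.16×10⁻³ Pa/m
Isobar spacing: Δn = ΔP/|∂P/∂n| = 400 Pa / 6.16×10⁻³ Pa/m = 64964 m ≈ 65.0 km

65.0 km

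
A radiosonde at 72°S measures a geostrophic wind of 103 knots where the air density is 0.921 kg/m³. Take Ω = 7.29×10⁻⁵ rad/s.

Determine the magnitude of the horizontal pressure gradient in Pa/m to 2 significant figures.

6.8×10⁻³ Pa/m

Coriolis parameter at 72°S:
f = 2Ω sin φ = 2 × 7.29×10⁻⁵ × sin 72° = 1.39×10⁻⁴ s⁻¹
Wind speed in SI: 103 knots = 53.0 m/s
Geostrophic balance rearranged: |∂P/∂n| = f ρ V_g
|∂P/∂n| = 1.39×10⁻⁴ × 0.921 × 53.0 = 6.77×10⁻³ Pa/m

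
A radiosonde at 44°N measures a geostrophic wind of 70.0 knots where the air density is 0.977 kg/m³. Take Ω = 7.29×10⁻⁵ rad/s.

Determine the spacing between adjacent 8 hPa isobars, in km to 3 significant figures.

Coriolis parameter at 44°N:
f = 2Ω sin φ = 2 × 7.29×10⁻⁵ × sin 44° = 1.01×10⁻⁴ s⁻¹
Wind speed in SI: 70.0 knots = 36.0 m/s
Geostrophic balance rearranged: |∂P/∂n| = f ρ V_g
|∂P/∂n| = 1.01×10⁻⁴ × 0.977 × 36.0 = 3.56×10⁻³ Pa/m
Isobar spacing: Δn = ΔP/|∂P/∂n| = 800 Pa / 3.56×10⁻³ Pa/m = 224507 m ≈ 225 km

225 km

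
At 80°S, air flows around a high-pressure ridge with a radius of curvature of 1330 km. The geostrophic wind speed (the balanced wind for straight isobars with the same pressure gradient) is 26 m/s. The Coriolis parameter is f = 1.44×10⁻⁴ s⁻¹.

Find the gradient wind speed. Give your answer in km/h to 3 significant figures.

Around a high, pressure-gradient force acts outward with centrifugal, so Coriolis balances both:
fV = (1/ρ)|∂P/∂n| + V²/R  →  V² − fR·V + fR·V_g = 0
With fR = 1.44×10⁻⁴ × 1330×10³ m = 192 m/s:
V = [fR − √((fR)² − 4 fR V_g)]/2 = [192 − √(192² − 4×192×26)]/2 = 31 m/s
Supergeostrophic (V > V_g = 26 m/s), as expected around a high.
Converting: 31 m/s × 3.6 = 112 km/h

112 km/h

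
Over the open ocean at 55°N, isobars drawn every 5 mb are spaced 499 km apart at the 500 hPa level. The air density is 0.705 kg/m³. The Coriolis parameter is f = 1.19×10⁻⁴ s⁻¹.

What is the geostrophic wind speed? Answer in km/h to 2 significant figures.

43 km/h

Pressure gradient: |∂P/∂n| = 500 Pa / 499000 m = 1.00×10⁻³ Pa/m
Geostrophic balance (pressure-gradient force = Coriolis force):
V_g = (1/(fρ)) |∂P/∂n| = 1.00×10⁻³ / (1.19×10⁻⁴ × 0.705) = 11.9 m/s
Converting: 11.9 m/s × 3.6 = 43 km/h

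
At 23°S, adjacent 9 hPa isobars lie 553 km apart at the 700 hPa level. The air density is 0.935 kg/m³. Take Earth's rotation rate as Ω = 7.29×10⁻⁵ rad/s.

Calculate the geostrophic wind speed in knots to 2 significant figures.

59 knots

Coriolis parameter at 23°S:
f = 2Ω sin φ = 2 × 7.29×10⁻⁵ × sin 23° = 5.70×10⁻⁵ s⁻¹
Pressure gradient: |∂P/∂n| = 900 Pa / 553000 m = 1.63×10⁻³ Pa/m
Geostrophic balance (pressure-gradient force = Coriolis force):
V_g = (1/(fρ)) |∂P/∂n| = 1.63×10⁻³ / (5.70×10⁻⁵ × 0.935) = 30.6 m/s
Converting: 30.6 m/s × 1.944 = 59 knots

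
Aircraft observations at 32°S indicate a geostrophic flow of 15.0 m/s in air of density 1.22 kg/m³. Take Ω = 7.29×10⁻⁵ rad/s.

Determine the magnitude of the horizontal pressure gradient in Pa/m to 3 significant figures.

Coriolis parameter at 32°S:
f = 2Ω sin φ = 2 × 7.29×10⁻⁵ × sin 32° = 7.73×10⁻⁵ s⁻¹
Geostrophic balance rearranged: |∂P/∂n| = f ρ V_g
|∂P/∂n| = 7.73×10⁻⁵ × 1.22 × 15.0 = 1.41×10⁻³ Pa/m

1.41×10⁻³ Pa/m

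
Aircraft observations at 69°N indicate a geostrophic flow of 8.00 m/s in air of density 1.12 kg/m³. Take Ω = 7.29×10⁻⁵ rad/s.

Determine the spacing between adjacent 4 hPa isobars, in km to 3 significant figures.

328 km

Coriolis parameter at 69°N:
f = 2Ω sin φ = 2 × 7.29×10⁻⁵ × sin 69° = 1.36×10⁻⁴ s⁻¹
Geostrophic balance rearranged: |∂P/∂n| = f ρ V_g
|∂P/∂n| = 1.36×10⁻⁴ × 1.12 × 8.00 = 1.22×10⁻³ Pa/m
Isobar spacing: Δn = ΔP/|∂P/∂n| = 400 Pa / 1.22×10⁻³ Pa/m = 327976 m ≈ 328 km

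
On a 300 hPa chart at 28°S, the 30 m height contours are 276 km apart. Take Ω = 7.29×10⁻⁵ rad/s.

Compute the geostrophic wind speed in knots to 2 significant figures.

Coriolis parameter at 28°S:
f = 2Ω sin φ = 2 × 7.29×10⁻⁵ × sin 28° = 6.84×10⁻⁵ s⁻¹
Height gradient: |∂Z/∂n| = 30 m / 276000 m = 1.09×10⁻⁴
On a pressure surface, geostrophic balance gives V_g = (g/f)|∂Z/∂n|:
V_g = 9.81 × 1.09×10⁻⁴ / 6.84×10⁻⁵ = 15.6 m/s
Converting: 15.6 m/s × 1.944 = 30 knots

30 knots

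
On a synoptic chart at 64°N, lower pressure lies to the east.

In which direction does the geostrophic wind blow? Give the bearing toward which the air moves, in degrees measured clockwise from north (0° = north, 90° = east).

The pressure-gradient force points toward the east (bearing 090°).
Geostrophic balance: in the Northern Hemisphere the Coriolis force deflects motion to the right, so the geostrophic wind blows 90° to the right of the pressure-gradient force (low pressure on the left).
Rotating 090° by 90° clockwise gives 180° — the wind blows toward the south.

180°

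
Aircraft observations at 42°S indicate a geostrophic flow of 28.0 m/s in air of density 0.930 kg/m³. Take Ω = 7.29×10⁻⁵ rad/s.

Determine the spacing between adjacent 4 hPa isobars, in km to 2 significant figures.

Coriolis parameter at 42°S:
f = 2Ω sin φ = 2 × 7.29×10⁻⁵ × sin 42° = 9.76×10⁻⁵ s⁻¹
Geostrophic balance rearranged: |∂P/∂n| = f ρ V_g
|∂P/∂n| = 9.76×10⁻⁵ × 0.930 × 28.0 = 2.54×10⁻³ Pa/m
Isobar spacing: Δn = ΔP/|∂P/∂n| = 400 Pa / 2.54×10⁻³ Pa/m = 157453 m ≈ 160 km

160 km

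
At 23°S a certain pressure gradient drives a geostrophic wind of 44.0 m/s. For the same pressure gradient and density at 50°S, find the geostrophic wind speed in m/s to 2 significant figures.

22 m/s

With the same pressure gradient and density, V_g ∝ 1/f ∝ 1/sin φ.
V₂ = V₁ · sin φ₁ / sin φ₂ = 44.0 × sin 23° / sin 50°
V₂ = 44.0 × 0.3907/0.7660 = 22 m/s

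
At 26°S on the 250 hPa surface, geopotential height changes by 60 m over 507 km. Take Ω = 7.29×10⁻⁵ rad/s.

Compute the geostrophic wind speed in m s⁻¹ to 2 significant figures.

Coriolis parameter at 26°S:
f = 2Ω sin φ = 2 × 7.29×10⁻⁵ × sin 26° = 6.39×10⁻⁵ s⁻¹
Height gradient: |∂Z/∂n| = 60 m / 507000 m = 1.18×10⁻⁴
On a pressure surface, geostrophic balance gives V_g = (g/f)|∂Z/∂n|:
V_g = 9.81 × 1.18×10⁻⁴ / 6.39×10⁻⁵ = 18.2 m/s

18 m s⁻¹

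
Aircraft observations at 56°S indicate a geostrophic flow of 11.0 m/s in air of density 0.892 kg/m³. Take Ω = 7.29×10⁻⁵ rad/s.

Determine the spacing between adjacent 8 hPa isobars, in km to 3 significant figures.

Coriolis parameter at 56°S:
f = 2Ω sin φ = 2 × 7.29×10⁻⁵ × sin 56° = 1.21×10⁻⁴ s⁻¹
Geostrophic balance rearranged: |∂P/∂n| = f ρ V_g
|∂P/∂n| = 1.21×10⁻⁴ × 0.892 × 11.0 = 1.19×10⁻³ Pa/m
Isobar spacing: Δn = ΔP/|∂P/∂n| = 800 Pa / 1.19×10⁻³ Pa/m = 674529 m ≈ 675 km

675 km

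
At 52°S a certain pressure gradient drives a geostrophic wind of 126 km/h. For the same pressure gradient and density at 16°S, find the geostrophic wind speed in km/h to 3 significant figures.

With the same pressure gradient and density, V_g ∝ 1/f ∝ 1/sin φ.
V₂ = V₁ · sin φ₁ / sin φ₂ = 126 × sin 52° / sin 16°
V₂ = 126 × 0.7880/0.2756 = 360 km/h

360 km/h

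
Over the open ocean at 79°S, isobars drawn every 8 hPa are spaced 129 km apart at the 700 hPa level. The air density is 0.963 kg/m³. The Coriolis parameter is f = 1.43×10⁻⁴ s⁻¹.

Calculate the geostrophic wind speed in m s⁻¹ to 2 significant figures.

45 m s⁻¹

Pressure gradient: |∂P/∂n| = 800 Pa / 129000 m = 6.20×10⁻³ Pa/m
Geostrophic balance (pressure-gradient force = Coriolis force):
V_g = (1/(fρ)) |∂P/∂n| = 6.20×10⁻³ / (1.43×10⁻⁴ × 0.963) = 45.0 m/s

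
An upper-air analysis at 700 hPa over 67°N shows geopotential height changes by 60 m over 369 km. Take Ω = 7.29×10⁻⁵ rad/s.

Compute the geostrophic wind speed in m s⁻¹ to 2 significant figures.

Coriolis parameter at 67°N:
f = 2Ω sin φ = 2 × 7.29×10⁻⁵ × sin 67° = 1.34×10⁻⁴ s⁻¹
Height gradient: |∂Z/∂n| = 60 m / 369000 m = 1.63×10⁻⁴
On a pressure surface, geostrophic balance gives V_g = (g/f)|∂Z/∂n|:
V_g = 9.81 × 1.63×10⁻⁴ / 1.34×10⁻⁴ = 11.9 m/s

12 m s⁻¹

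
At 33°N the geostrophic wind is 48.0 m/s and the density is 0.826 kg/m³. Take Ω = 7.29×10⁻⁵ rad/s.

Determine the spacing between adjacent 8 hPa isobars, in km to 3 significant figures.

254 km

Coriolis parameter at 33°N:
f = 2Ω sin φ = 2 × 7.29×10⁻⁵ × sin 33° = 7.94×10⁻⁵ s⁻¹
Geostrophic balance rearranged: |∂P/∂n| = f ρ V_g
|∂P/∂n| = 7.94×10⁻⁵ × 0.826 × 48.0 = 3.15×10⁻³ Pa/m
Isobar spacing: Δn = ΔP/|∂P/∂n| = 800 Pa / 3.15×10⁻³ Pa/m = 254099 m ≈ 254 km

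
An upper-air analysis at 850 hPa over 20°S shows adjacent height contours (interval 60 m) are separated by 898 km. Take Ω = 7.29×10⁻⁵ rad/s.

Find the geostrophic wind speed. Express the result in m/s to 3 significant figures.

Coriolis parameter at 20°S:
f = 2Ω sin φ = 2 × 7.29×10⁻⁵ × sin 20° = 4.99×10⁻⁵ s⁻¹
Height gradient: |∂Z/∂n| = 60 m / 898000 m = 6.68×10⁻⁵
On a pressure surface, geostrophic balance gives V_g = (g/f)|∂Z/∂n|:
V_g = 9.81 × 6.68×10⁻⁵ / 4.99×10⁻⁵ = 13.1 m/s

13.1 m/s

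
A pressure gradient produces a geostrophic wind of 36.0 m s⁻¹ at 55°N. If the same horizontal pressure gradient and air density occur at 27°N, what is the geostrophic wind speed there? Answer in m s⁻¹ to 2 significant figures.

With the same pressure gradient and density, V_g ∝ 1/f ∝ 1/sin φ.
V₂ = V₁ · sin φ₁ / sin φ₂ = 36.0 × sin 55° / sin 27°
V₂ = 36.0 × 0.8192/0.4540 = 65 m s⁻¹

65 m s⁻¹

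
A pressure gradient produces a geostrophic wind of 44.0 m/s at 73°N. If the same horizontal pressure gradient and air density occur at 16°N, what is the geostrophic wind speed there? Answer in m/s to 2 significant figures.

With the same pressure gradient and density, V_g ∝ 1/f ∝ 1/sin φ.
V₂ = V₁ · sin φ₁ / sin φ₂ = 44.0 × sin 73° / sin 16°
V₂ = 44.0 × 0.9563/0.2756 = 150 m/s

150 m/s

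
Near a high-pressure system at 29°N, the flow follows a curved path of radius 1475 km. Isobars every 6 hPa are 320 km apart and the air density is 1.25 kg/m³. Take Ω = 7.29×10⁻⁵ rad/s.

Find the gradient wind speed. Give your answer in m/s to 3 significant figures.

29.7 m/s

Coriolis parameter at 29°N:
f = 2Ω sin φ = 2 × 7.29×10⁻⁵ × sin 29° = 7.07×10⁻⁵ s⁻¹
Pressure gradient: |∂P/∂n| = 600 Pa / 320000 m = 1.88×10⁻³ Pa/m
Geostrophic speed: V_g = |∂P/∂n|/(fρ) = 1.88×10⁻³/(7.07×10⁻⁵ × 1.25) = 21.2 m/s
Around a high, pressure-gradient force acts outward with centrifugal, so Coriolis balances both:
fV = (1/ρ)|∂P/∂n| + V²/R  →  V² − fR·V + fR·V_g = 0
With fR = 7.07×10⁻⁵ × 1475×10³ m = 104 m/s:
V = [fR − √((fR)² − 4 fR V_g)]/2 = [104 − √(104² − 4×104×21.2)]/2 = 29.7 m/s
Supergeostrophic (V > V_g = 21.2 m/s), as expected around a high.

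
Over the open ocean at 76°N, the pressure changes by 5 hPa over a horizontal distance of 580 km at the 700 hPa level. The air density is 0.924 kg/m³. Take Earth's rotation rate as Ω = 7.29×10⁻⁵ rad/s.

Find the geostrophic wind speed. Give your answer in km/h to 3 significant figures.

23.7 km/h

Coriolis parameter at 76°N:
f = 2Ω sin φ = 2 × 7.29×10⁻⁵ × sin 76° = 1.41×10⁻⁴ s⁻¹
Pressure gradient: |∂P/∂n| = 500 Pa / 580000 m = 8.62×10⁻⁴ Pa/m
Geostrophic balance (pressure-gradient force = Coriolis force):
V_g = (1/(fρ)) |∂P/∂n| = 8.62×10⁻⁴ / (1.41×10⁻⁴ × 0.924) = 6.59 m/s
Converting: 6.59 m/s × 3.6 = 23.7 km/h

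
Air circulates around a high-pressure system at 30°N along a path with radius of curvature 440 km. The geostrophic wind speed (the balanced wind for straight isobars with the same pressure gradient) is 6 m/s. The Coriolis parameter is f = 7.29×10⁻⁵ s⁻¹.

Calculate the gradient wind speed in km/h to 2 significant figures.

29 km/h

Around a high, pressure-gradient force acts outward with centrifugal, so Coriolis balances both:
fV = (1/ρ)|∂P/∂n| + V²/R  →  V² − fR·V + fR·V_g = 0
With fR = 7.29×10⁻⁵ × 440×10³ m = 32.1 m/s:
V = [fR − √((fR)² − 4 fR V_g)]/2 = [32.1 − √(32.1² − 4×32.1×6)]/2 = 7.99 m/s
Supergeostrophic (V > V_g = 6 m/s), as expected around a high.
Converting: 7.99 m/s × 3.6 = 29 km/h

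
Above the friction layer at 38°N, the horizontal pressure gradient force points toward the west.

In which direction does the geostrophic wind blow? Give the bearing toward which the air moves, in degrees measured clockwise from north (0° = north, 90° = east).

000°

The pressure-gradient force points toward the west (bearing 270°).
Geostrophic balance: in the Northern Hemisphere the Coriolis force deflects motion to the right, so the geostrophic wind blows 90° to the right of the pressure-gradient force (low pressure on the left).
Rotating 270° by 90° clockwise gives 000° — the wind blows toward the north.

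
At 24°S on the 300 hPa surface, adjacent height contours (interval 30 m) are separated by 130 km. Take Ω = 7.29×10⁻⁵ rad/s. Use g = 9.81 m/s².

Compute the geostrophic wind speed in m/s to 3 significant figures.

38.2 m/s

Coriolis parameter at 24°S:
f = 2Ω sin φ = 2 × 7.29×10⁻⁵ × sin 24° = 5.93×10⁻⁵ s⁻¹
Height gradient: |∂Z/∂n| = 30 m / 130000 m = 2.31×10⁻⁴
On a pressure surface, geostrophic balance gives V_g = (g/f)|∂Z/∂n|:
V_g = 9.81 × 2.31×10⁻⁴ / 5.93×10⁻⁵ = 38.2 m/s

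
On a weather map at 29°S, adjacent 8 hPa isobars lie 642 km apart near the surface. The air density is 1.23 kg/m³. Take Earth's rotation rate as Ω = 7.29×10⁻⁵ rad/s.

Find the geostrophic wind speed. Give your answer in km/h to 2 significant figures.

52 km/h

Coriolis parameter at 29°S:
f = 2Ω sin φ = 2 × 7.29×10⁻⁵ × sin 29° = 7.07×10⁻⁵ s⁻¹
Pressure gradient: |∂P/∂n| = 800 Pa / 642000 m = 1.25×10⁻³ Pa/m
Geostrophic balance (pressure-gradient force = Coriolis force):
V_g = (1/(fρ)) |∂P/∂n| = 1.25×10⁻³ / (7.07×10⁻⁵ × 1.23) = 14.3 m/s
Converting: 14.3 m/s × 3.6 = 52 km/h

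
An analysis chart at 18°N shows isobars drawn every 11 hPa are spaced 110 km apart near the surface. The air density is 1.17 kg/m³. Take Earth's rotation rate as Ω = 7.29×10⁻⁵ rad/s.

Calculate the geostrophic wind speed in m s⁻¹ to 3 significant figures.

Coriolis parameter at 18°N:
f = 2Ω sin φ = 2 × 7.29×10⁻⁵ × sin 18° = 4.51×10⁻⁵ s⁻¹
Pressure gradient: |∂P/∂n| = 1100 Pa / 110000 m = 1.00×10⁻² Pa/m
Geostrophic balance (pressure-gradient force = Coriolis force):
V_g = (1/(fρ)) |∂P/∂n| = 1.00×10⁻² / (4.51×10⁻⁵ × 1.17) = 190 m/s

190 m s⁻¹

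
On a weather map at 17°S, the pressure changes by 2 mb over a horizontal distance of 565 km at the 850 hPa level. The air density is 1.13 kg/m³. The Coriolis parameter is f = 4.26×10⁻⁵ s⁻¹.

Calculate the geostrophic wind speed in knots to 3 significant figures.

Pressure gradient: |∂P/∂n| = 200 Pa / 565000 m = 3.54×10⁻⁴ Pa/m
Geostrophic balance (pressure-gradient force = Coriolis force):
V_g = (1/(fρ)) |∂P/∂n| = 3.54×10⁻⁴ / (4.26×10⁻⁵ × 1.13) = 7.35 m/s
Converting: 7.35 m/s × 1.944 = 14.3 knots

14.3 knots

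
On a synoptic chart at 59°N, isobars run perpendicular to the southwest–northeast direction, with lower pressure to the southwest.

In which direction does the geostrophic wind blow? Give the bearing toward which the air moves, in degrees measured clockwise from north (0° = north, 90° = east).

315°

The pressure-gradient force points toward the southwest (bearing 225°).
Geostrophic balance: in the Northern Hemisphere the Coriolis force deflects motion to the right, so the geostrophic wind blows 90° to the right of the pressure-gradient force (low pressure on the left).
Rotating 225° by 90° clockwise gives 315° — the wind blows toward the northwest.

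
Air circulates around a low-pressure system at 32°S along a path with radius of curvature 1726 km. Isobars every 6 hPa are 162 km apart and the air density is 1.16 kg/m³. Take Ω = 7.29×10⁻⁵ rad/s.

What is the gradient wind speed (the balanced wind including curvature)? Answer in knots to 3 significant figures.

64.4 knots

Coriolis parameter at 32°S:
f = 2Ω sin φ = 2 × 7.29×10⁻⁵ × sin 32° = 7.73×10⁻⁵ s⁻¹
Pressure gradient: |∂P/∂n| = 600 Pa / 162000 m = 3.70×10⁻³ Pa/m
Geostrophic speed: V_g = |∂P/∂n|/(fρ) = 3.70×10⁻³/(7.73×10⁻⁵ × 1.16) = 41.3 m/s
Around a low, centrifugal force acts outward with Coriolis, so pressure-gradient force balances both:
(1/ρ)|∂P/∂n| = fV + V²/R  →  V² + fR·V − fR·V_g = 0
With fR = 7.73×10⁻⁵ × 1726×10³ m = 133 m/s:
V = [−fR + √((fR)² + 4 fR V_g)]/2 = [−133 + √(133² + 4×133×41.3)]/2 = 33.1 m/s
Subgeostrophic (V < V_g = 41.3 m/s), as expected around a low.
Converting: 33.1 m/s × 1.944 = 64.4 knots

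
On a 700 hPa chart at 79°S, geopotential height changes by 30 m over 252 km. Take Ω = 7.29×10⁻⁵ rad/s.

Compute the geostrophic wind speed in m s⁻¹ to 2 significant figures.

8.2 m s⁻¹

Coriolis parameter at 79°S:
f = 2Ω sin φ = 2 × 7.29×10⁻⁵ × sin 79° = 1.43×10⁻⁴ s⁻¹
Height gradient: |∂Z/∂n| = 30 m / 252000 m = 1.19×10⁻⁴
On a pressure surface, geostrophic balance gives V_g = (g/f)|∂Z/∂n|:
V_g = 9.81 × 1.19×10⁻⁴ / 1.43×10⁻⁴ = 8.16 m/s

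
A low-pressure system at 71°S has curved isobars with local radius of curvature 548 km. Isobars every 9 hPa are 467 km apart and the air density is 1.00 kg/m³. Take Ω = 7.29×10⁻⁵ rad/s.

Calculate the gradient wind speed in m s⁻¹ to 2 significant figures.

12 m s⁻¹

Coriolis parameter at 71°S:
f = 2Ω sin φ = 2 × 7.29×10⁻⁵ × sin 71° = 1.38×10⁻⁴ s⁻¹
Pressure gradient: |∂P/∂n| = 900 Pa / 467000 m = 1.93×10⁻³ Pa/m
Geostrophic speed: V_g = |∂P/∂n|/(fρ) = 1.93×10⁻³/(1.38×10⁻⁴ × 1.00) = 14.0 m/s
Around a low, centrifugal force acts outward with Coriolis, so pressure-gradient force balances both:
(1/ρ)|∂P/∂n| = fV + V²/R  →  V² + fR·V − fR·V_g = 0
With fR = 1.38×10⁻⁴ × 548×10³ m = 75.5 m/s:
V = [−fR + √((fR)² + 4 fR V_g)]/2 = [−75.5 + √(75.5² + 4×75.5×14)]/2 = 12.1 m/s
Subgeostrophic (V < V_g = 14 m/s), as expected around a low.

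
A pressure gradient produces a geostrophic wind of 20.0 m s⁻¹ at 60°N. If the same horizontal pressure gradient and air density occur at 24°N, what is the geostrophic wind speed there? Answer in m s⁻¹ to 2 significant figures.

43 m s⁻¹

With the same pressure gradient and density, V_g ∝ 1/f ∝ 1/sin φ.
V₂ = V₁ · sin φ₁ / sin φ₂ = 20.0 × sin 60° / sin 24°
V₂ = 20.0 × 0.8660/0.4067 = 43 m s⁻¹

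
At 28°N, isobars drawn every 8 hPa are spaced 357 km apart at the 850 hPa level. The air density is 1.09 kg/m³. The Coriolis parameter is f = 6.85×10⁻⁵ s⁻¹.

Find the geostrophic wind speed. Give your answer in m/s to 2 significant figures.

Pressure gradient: |∂P/∂n| = 800 Pa / 357000 m = 2.24×10⁻³ Pa/m
Geostrophic balance (pressure-gradient force = Coriolis force):
V_g = (1/(fρ)) |∂P/∂n| = 2.24×10⁻³ / (6.85×10⁻⁵ × 1.09) = 30.0 m/s

30 m/s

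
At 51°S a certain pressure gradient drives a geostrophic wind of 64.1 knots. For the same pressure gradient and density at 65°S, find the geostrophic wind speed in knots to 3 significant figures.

With the same pressure gradient and density, V_g ∝ 1/f ∝ 1/sin φ.
V₂ = V₁ · sin φ₁ / sin φ₂ = 64.1 × sin 51° / sin 65°
V₂ = 64.1 × 0.7771/0.9063 = 55.0 knots

55.0 knots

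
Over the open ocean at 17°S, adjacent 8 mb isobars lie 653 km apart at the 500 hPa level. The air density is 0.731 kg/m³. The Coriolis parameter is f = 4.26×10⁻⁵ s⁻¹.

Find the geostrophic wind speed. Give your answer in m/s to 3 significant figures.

Pressure gradient: |∂P/∂n| = 800 Pa / 653000 m = 1.23×10⁻³ Pa/m
Geostrophic balance (pressure-gradient force = Coriolis force):
V_g = (1/(fρ)) |∂P/∂n| = 1.23×10⁻³ / (4.26×10⁻⁵ × 0.731) = 39.3 m/s

39.3 m/s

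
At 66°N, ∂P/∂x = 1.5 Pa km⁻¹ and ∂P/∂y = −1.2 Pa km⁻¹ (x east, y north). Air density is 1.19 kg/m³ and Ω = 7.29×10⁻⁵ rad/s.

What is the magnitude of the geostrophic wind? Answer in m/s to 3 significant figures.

12.1 m/s

Coriolis parameter at 66°N:
f = 2Ω sin φ = 2 × 7.29×10⁻⁵ × sin 66° = 1.33×10⁻⁴ s⁻¹
Component geostrophic relations (x east, y north):
u_g = −(1/(fρ)) ∂P/∂y,  v_g = (1/(fρ)) ∂P/∂x
u_g = −(−1.2×10⁻³)/(1.33×10⁻⁴ × 1.19) = 7.57 m/s;  v_g = (1.5×10⁻³)/(1.33×10⁻⁴ × 1.19) = 9.46 m/s
|V_g| = √(u_g² + v_g²) = 12.1 m/s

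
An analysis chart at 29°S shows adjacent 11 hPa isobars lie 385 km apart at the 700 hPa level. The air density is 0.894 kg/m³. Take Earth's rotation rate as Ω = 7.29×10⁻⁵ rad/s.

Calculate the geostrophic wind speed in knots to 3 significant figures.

87.9 knots

Coriolis parameter at 29°S:
f = 2Ω sin φ = 2 × 7.29×10⁻⁵ × sin 29° = 7.07×10⁻⁵ s⁻¹
Pressure gradient: |∂P/∂n| = 1100 Pa / 385000 m = 2.86×10⁻³ Pa/m
Geostrophic balance (pressure-gradient force = Coriolis force):
V_g = (1/(fρ)) |∂P/∂n| = 2.86×10⁻³ / (7.07×10⁻⁵ × 0.894) = 45.2 m/s
Converting: 45.2 m/s × 1.944 = 87.9 knots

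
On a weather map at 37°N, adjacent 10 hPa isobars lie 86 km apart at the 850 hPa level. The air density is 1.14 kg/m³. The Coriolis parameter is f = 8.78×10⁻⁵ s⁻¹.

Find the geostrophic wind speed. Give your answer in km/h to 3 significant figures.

Pressure gradient: |∂P/∂n| = 1000 Pa / 86000 m = 1.16×10⁻² Pa/m
Geostrophic balance (pressure-gradient force = Coriolis force):
V_g = (1/(fρ)) |∂P/∂n| = 1.16×10⁻² / (8.78×10⁻⁵ × 1.14) = 116 m/s
Converting: 116 m/s × 3.6 = 418 km/h

418 km/h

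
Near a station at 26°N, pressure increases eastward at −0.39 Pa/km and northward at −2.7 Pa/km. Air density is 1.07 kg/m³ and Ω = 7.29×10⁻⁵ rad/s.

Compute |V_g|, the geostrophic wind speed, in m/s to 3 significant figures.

39.9 m/s

Coriolis parameter at 26°N:
f = 2Ω sin φ = 2 × 7.29×10⁻⁵ × sin 26° = 6.39×10⁻⁵ s⁻¹
Component geostrophic relations (x east, y north):
u_g = −(1/(fρ)) ∂P/∂y,  v_g = (1/(fρ)) ∂P/∂x
u_g = −(−2.7×10⁻³)/(6.39×10⁻⁵ × 1.07) = 39.5 m/s;  v_g = (−0.39×10⁻³)/(6.39×10⁻⁵ × 1.07) = −5.70 m/s
|V_g| = √(u_g² + v_g²) = 39.9 m/s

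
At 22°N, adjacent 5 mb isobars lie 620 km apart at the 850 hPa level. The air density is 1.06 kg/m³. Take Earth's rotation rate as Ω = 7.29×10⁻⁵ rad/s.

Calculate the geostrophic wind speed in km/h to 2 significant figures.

50 km/h

Coriolis parameter at 22°N:
f = 2Ω sin φ = 2 × 7.29×10⁻⁵ × sin 22° = 5.46×10⁻⁵ s⁻¹
Pressure gradient: |∂P/∂n| = 500 Pa / 620000 m = 8.06×10⁻⁴ Pa/m
Geostrophic balance (pressure-gradient force = Coriolis force):
V_g = (1/(fρ)) |∂P/∂n| = 8.06×10⁻⁴ / (5.46×10⁻⁵ × 1.06) = 13.9 m/s
Converting: 13.9 m/s × 3.6 = 50 km/h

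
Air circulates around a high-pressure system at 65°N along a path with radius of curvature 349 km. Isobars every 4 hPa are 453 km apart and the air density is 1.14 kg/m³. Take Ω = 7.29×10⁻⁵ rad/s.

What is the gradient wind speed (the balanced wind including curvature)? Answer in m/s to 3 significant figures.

6.89 m/s

Coriolis parameter at 65°N:
f = 2Ω sin φ = 2 × 7.29×10⁻⁵ × sin 65° = 1.32×10⁻⁴ s⁻¹
Pressure gradient: |∂P/∂n| = 400 Pa / 453000 m = 8.83×10⁻⁴ Pa/m
Geostrophic speed: V_g = |∂P/∂n|/(fρ) = 8.83×10⁻⁴/(1.32×10⁻⁴ × 1.14) = 5.86 m/s
Around a high, pressure-gradient force acts outward with centrifugal, so Coriolis balances both:
fV = (1/ρ)|∂P/∂n| + V²/R  →  V² − fR·V + fR·V_g = 0
With fR = 1.32×10⁻⁴ × 349×10³ m = 46.1 m/s:
V = [fR − √((fR)² − 4 fR V_g)]/2 = [46.1 − √(46.1² − 4×46.1×5.86)]/2 = 6.89 m/s
Supergeostrophic (V > V_g = 5.86 m/s), as expected around a high.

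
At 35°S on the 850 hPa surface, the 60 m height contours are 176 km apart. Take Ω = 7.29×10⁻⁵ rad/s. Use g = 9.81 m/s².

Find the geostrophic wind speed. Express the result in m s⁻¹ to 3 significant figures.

Coriolis parameter at 35°S:
f = 2Ω sin φ = 2 × 7.29×10⁻⁵ × sin 35° = 8.36×10⁻⁵ s⁻¹
Height gradient: |∂Z/∂n| = 60 m / 176000 m = 3.41×10⁻⁴
On a pressure surface, geostrophic balance gives V_g = (g/f)|∂Z/∂n|:
V_g = 9.81 × 3.41×10⁻⁴ / 8.36×10⁻⁵ = 40.0 m/s

40.0 m s⁻¹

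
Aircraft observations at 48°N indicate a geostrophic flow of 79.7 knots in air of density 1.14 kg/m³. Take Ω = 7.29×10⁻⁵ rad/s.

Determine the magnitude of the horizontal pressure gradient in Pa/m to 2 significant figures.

Coriolis parameter at 48°N:
f = 2Ω sin φ = 2 × 7.29×10⁻⁵ × sin 48° = 1.08×10⁻⁴ s⁻¹
Wind speed in SI: 79.7 knots = 41.0 m/s
Geostrophic balance rearranged: |∂P/∂n| = f ρ V_g
|∂P/∂n| = 1.08×10⁻⁴ × 1.14 × 41.0 = 5.06×10⁻³ Pa/m

5.1×10⁻³ Pa/m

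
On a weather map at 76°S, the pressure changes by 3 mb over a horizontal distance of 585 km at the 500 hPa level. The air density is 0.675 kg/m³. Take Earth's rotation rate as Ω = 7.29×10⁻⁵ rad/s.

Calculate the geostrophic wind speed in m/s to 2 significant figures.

Coriolis parameter at 76°S:
f = 2Ω sin φ = 2 × 7.29×10⁻⁵ × sin 76° = 1.41×10⁻⁴ s⁻¹
Pressure gradient: |∂P/∂n| = 300 Pa / 585000 m = 5.13×10⁻⁴ Pa/m
Geostrophic balance (pressure-gradient force = Coriolis force):
V_g = (1/(fρ)) |∂P/∂n| = 5.13×10⁻⁴ / (1.41×10⁻⁴ × 0.675) = 5.37 m/s

5.4 m/s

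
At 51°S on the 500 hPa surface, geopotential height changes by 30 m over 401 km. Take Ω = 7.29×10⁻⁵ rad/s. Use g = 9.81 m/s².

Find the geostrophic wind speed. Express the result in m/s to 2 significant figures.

6.5 m/s

Coriolis parameter at 51°S:
f = 2Ω sin φ = 2 × 7.29×10⁻⁵ × sin 51° = 1.13×10⁻⁴ s⁻¹
Height gradient: |∂Z/∂n| = 30 m / 401000 m = 7.48×10⁻⁵
On a pressure surface, geostrophic balance gives V_g = (g/f)|∂Z/∂n|:
V_g = 9.81 × 7.48×10⁻⁵ / 1.13×10⁻⁴ = 6.48 m/s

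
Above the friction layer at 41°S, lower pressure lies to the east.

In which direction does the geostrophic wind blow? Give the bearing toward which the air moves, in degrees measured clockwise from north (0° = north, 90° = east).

000°

The pressure-gradient force points toward the east (bearing 090°).
Geostrophic balance: in the Southern Hemisphere the Coriolis force deflects motion to the left, so the geostrophic wind blows 90° to the left of the pressure-gradient force (low pressure on the right).
Rotating 090° by 90° counterclockwise gives 000° — the wind blows toward the north.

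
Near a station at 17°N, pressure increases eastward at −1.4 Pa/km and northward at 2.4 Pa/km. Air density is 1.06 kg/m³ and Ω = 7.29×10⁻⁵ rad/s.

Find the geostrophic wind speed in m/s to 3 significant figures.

61.5 m/s

Coriolis parameter at 17°N:
f = 2Ω sin φ = 2 × 7.29×10⁻⁵ × sin 17° = 4.26×10⁻⁵ s⁻¹
Component geostrophic relations (x east, y north):
u_g = −(1/(fρ)) ∂P/∂y,  v_g = (1/(fρ)) ∂P/∂x
u_g = −(2.4×10⁻³)/(4.26×10⁻⁵ × 1.06) = −53.1 m/s;  v_g = (−1.4×10⁻³)/(4.26×10⁻⁵ × 1.06) = −31.0 m/s
|V_g| = √(u_g² + v_g²) = 61.5 m/s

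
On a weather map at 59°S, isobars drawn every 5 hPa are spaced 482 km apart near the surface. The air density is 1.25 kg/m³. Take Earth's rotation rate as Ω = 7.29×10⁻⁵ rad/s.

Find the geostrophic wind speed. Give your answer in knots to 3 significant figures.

12.9 knots

Coriolis parameter at 59°S:
f = 2Ω sin φ = 2 × 7.29×10⁻⁵ × sin 59° = 1.25×10⁻⁴ s⁻¹
Pressure gradient: |∂P/∂n| = 500 Pa / 482000 m = 1.04×10⁻³ Pa/m
Geostrophic balance (pressure-gradient force = Coriolis force):
V_g = (1/(fρ)) |∂P/∂n| = 1.04×10⁻³ / (1.25×10⁻⁴ × 1.25) = 6.64 m/s
Converting: 6.64 m/s × 1.944 = 12.9 knots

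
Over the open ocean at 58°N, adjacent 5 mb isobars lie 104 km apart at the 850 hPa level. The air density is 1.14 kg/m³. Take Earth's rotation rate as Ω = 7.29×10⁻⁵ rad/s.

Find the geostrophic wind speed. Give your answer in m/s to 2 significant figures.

Coriolis parameter at 58°N:
f = 2Ω sin φ = 2 × 7.29×10⁻⁵ × sin 58° = 1.24×10⁻⁴ s⁻¹
Pressure gradient: |∂P/∂n| = 500 Pa / 104000 m = 4.81×10⁻³ Pa/m
Geostrophic balance (pressure-gradient force = Coriolis force):
V_g = (1/(fρ)) |∂P/∂n| = 4.81×10⁻³ / (1.24×10⁻⁴ × 1.14) = 34.1 m/s

34 m/s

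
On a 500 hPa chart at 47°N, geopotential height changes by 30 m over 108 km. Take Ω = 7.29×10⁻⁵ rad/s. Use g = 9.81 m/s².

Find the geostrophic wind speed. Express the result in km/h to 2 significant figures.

Coriolis parameter at 47°N:
f = 2Ω sin φ = 2 × 7.29×10⁻⁵ × sin 47° = 1.07×10⁻⁴ s⁻¹
Height gradient: |∂Z/∂n| = 30 m / 108000 m = 2.78×10⁻⁴
On a pressure surface, geostrophic balance gives V_g = (g/f)|∂Z/∂n|:
V_g = 9.81 × 2.78×10⁻⁴ / 1.07×10⁻⁴ = 25.6 m/s
Converting: 25.6 m/s × 3.6 = 92 km/h

92 km/h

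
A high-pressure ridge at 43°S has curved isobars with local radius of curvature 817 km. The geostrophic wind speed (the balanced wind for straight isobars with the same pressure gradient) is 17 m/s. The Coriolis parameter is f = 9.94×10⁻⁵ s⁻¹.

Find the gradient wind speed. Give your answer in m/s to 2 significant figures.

Around a high, pressure-gradient force acts outward with centrifugal, so Coriolis balances both:
fV = (1/ρ)|∂P/∂n| + V²/R  →  V² − fR·V + fR·V_g = 0
With fR = 9.94×10⁻⁵ × 817×10³ m = 81.2 m/s:
V = [fR − √((fR)² − 4 fR V_g)]/2 = [81.2 − √(81.2² − 4×81.2×17)]/2 = 24.2 m/s
Supergeostrophic (V > V_g = 17 m/s), as expected around a high.

24 m/s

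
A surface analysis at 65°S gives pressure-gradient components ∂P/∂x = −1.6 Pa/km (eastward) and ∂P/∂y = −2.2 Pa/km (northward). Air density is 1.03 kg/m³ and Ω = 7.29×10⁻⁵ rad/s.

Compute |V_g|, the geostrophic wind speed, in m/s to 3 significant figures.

20.0 m/s

Coriolis parameter at 65°S:
f = 2Ω sin φ = 2 × 7.29×10⁻⁵ × sin 65° = 1.32×10⁻⁴ s⁻¹
In the Southern Hemisphere f is negative: f = −1.32×10⁻⁴ s⁻¹.
Component geostrophic relations (x east, y north):
u_g = −(1/(fρ)) ∂P/∂y,  v_g = (1/(fρ)) ∂P/∂x
u_g = −(−2.2×10⁻³)/(−1.32×10⁻⁴ × 1.03) = −16.2 m/s;  v_g = (−1.6×10⁻³)/(−1.32×10⁻⁴ × 1.03) = 11.8 m/s
|V_g| = √(u_g² + v_g²) = 20.0 m/s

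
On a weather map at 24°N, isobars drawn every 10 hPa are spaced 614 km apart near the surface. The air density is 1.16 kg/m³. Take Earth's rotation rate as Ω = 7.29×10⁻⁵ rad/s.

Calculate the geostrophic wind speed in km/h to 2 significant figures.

85 km/h

Coriolis parameter at 24°N:
f = 2Ω sin φ = 2 × 7.29×10⁻⁵ × sin 24° = 5.93×10⁻⁵ s⁻¹
Pressure gradient: |∂P/∂n| = 1000 Pa / 614000 m = 1.63×10⁻³ Pa/m
Geostrophic balance (pressure-gradient force = Coriolis force):
V_g = (1/(fρ)) |∂P/∂n| = 1.63×10⁻³ / (5.93×10⁻⁵ × 1.16) = 23.7 m/s
Converting: 23.7 m/s × 3.6 = 85 km/h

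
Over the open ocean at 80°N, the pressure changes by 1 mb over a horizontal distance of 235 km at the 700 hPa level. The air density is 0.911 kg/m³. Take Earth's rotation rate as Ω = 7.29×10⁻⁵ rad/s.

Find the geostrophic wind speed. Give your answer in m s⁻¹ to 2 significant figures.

3.3 m s⁻¹

Coriolis parameter at 80°N:
f = 2Ω sin φ = 2 × 7.29×10⁻⁵ × sin 80° = 1.44×10⁻⁴ s⁻¹
Pressure gradient: |∂P/∂n| = 100 Pa / 235000 m = 4.26×10⁻⁴ Pa/m
Geostrophic balance (pressure-gradient force = Coriolis force):
V_g = (1/(fρ)) |∂P/∂n| = 4.26×10⁻⁴ / (1.44×10⁻⁴ × 0.911) = 3.25 m/s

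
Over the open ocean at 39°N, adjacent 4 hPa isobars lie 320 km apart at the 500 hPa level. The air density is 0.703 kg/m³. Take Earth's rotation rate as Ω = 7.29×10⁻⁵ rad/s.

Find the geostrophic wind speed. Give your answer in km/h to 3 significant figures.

69.8 km/h

Coriolis parameter at 39°N:
f = 2Ω sin φ = 2 × 7.29×10⁻⁵ × sin 39° = 9.18×10⁻⁵ s⁻¹
Pressure gradient: |∂P/∂n| = 400 Pa / 320000 m = 1.25×10⁻³ Pa/m
Geostrophic balance (pressure-gradient force = Coriolis force):
V_g = (1/(fρ)) |∂P/∂n| = 1.25×10⁻³ / (9.18×10⁻⁵ × 0.703) = 19.4 m/s
Converting: 19.4 m/s × 3.6 = 69.8 km/h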